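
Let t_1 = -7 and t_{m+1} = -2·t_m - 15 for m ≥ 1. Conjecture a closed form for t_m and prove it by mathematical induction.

Computing the first terms: t_1 = -7, t_2 = -1, t_3 = -13. This suggests t_m = (-2)^m - 5.
For the base case m = 1: the formula gives -7 = -7 = t_1.
Inductive step: assume the claim holds for m = p, so t_p = (-2)^p - 5.
Then t_{p+1} = -2·t_p - 15 = -2·((-2)^p - 5) - 15 = (-2)^(p + 1) - 5,
which is the claimed formula at m = p+1.
By the principle of mathematical induction, the result holds for all m ≥ 1.

t_m = (-2)^m - 5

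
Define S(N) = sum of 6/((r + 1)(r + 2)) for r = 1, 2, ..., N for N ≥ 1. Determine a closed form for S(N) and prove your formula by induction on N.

We claim S(N) = 3N/(N + 2) for all N ≥ 1.
Base step (N = 1): S(1) = 1, and the closed form gives 1. They agree.
Suppose the result is true for N = r, so S(r) = 3r/(r + 2).
Then S(r+1) = S(r) + (6/((r + 2)(r + 3))) = (3r/(r + 2)) + (6/((r + 2)(r + 3))).
Simplifying, S(r+1) = 3(r + 1)/(r + 3) = 3(r+1)/((r+1) + 2),
which is the closed form with N = r+1.
This completes the induction.

S(N) = 3N/(N + 2)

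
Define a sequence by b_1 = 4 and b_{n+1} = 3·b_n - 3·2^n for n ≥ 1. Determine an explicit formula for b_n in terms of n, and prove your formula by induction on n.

b_n = 3·2^n - 2·3^(n - 1)

Computing the first terms: b_1 = 4, b_2 = 6, b_3 = 6. This suggests b_n = 3·2^n - 2·3^(n - 1).
When n = 1: the formula gives 4 = 4 = b_1.
Suppose the result is true for n = r, so b_r = 3·2^r - 2·3^(r - 1).
Then b_{r+1} = 3·b_r - 3·2^r = 3·(3·2^r - 2·3^(r - 1)) - 3·2^r = 3·2^(r + 1) - 2·3^r = 3·2^(r+1) - 2·3^((r+1) - 1),
which is the claimed formula at n = r+1.
This completes the induction.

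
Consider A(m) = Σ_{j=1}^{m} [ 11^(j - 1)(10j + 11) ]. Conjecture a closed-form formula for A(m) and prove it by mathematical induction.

We claim A(m) = 11^m(m + 1) - 1 for all m ≥ 1.
Base case (m = 1): A(1) = 21, and the closed form gives 21. They agree.
Inductive step: suppose the statement holds for some j ≥ 1, so A(j) = 11^j(j + 1) - 1.
Then A(j+1) = A(j) + (11^j(10j + 21)) = (11^j(j + 1) - 1) + (11^j(10j + 21)).
Simplifying, A(j+1) = 11·11^j·j + 22·11^j - 1 = 11^(j+1)((j+1) + 1) - 1,
which is the closed form with m = j+1.
By the principle of mathematical induction, the result holds for all m ≥ 1.

A(m) = 11^m(m + 1) - 1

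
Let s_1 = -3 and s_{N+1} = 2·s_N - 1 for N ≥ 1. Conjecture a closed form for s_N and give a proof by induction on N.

s_N = -2^(N + 1) + 1

Computing the first terms: s_1 = -3, s_2 = -7, s_3 = -15. This suggests s_N = -2^(N + 1) + 1.
Base case (N = 1): the formula gives -3 = -3 = s_1.
Inductive step: suppose the statement holds for some j ≥ 1, so s_j = -2^(j + 1) + 1.
Then s_{j+1} = 2·s_j - 1 = 2·(-2^(j + 1) + 1) - 1 = -2^(j + 2) + 1 = -2^((j+1) + 1) + 1,
which is the claimed formula at N = j+1.
This completes the induction.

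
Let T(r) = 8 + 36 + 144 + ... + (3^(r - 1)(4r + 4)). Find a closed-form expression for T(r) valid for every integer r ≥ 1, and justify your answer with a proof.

T(r) = 3^r(2r + 1) - 1

We claim T(r) = 3^r(2r + 1) - 1 for all r ≥ 1.
Base case (r = 1): T(1) = 8, and the closed form gives 8. They agree.
Suppose the result is true for r = i, so T(i) = 3^i(2i + 1) - 1.
Then T(i+1) = T(i) + (4·3^i(i + 2)) = (3^i(2i + 1) - 1) + (4·3^i(i + 2)).
Simplifying, T(i+1) = 6·3^i·i + 9·3^i - 1 = 3^(i+1)(2(i+1) + 1) - 1,
which is the closed form with r = i+1.
Hence, by induction on r, the claim holds for every r ≥ 1.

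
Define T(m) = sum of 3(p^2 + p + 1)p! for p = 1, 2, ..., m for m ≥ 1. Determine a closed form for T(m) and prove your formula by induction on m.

We claim T(m) = (3m + 3)(m + 1)! - 3 for all m ≥ 1.
For the base case m = 1: T(1) = 9, and the closed form gives 9. They agree.
Inductive step: suppose the statement holds for some p ≥ 1, so T(p) = (3p + 3)(p + 1)! - 3.
Then T(p+1) = T(p) + (3(p^2 + 3p + 3)(p + 1)!) = ((3p + 3)(p + 1)! - 3) + (3(p^2 + 3p + 3)(p + 1)!).
Simplifying, T(p+1) = (3(p+1) + 3)((p+1) + 1)! - 3,
which is the closed form with m = p+1.
By the principle of mathematical induction, the result holds for all m ≥ 1.

T(m) = (3m + 3)(m + 1)! - 3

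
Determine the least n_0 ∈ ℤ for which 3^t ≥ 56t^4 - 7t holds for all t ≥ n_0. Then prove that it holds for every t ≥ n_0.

n_0 = 14

At t = 13: 1594323 < 1599325, so the inequality fails and n_0 ≥ 14. We prove 3^t ≥ 56t^4 - 7t for all t ≥ 14.
For the base case t = 14: 3^t = 4782969 and 56t^4 - 7t = 2151198, so 4782969 ≥ 2151198.
Inductive step: suppose the statement holds for some m ≥ 14, so 3^m ≥ 56m^4 - 7m.
Then 3^(m + 1) = 3·(3^m) ≥ 3·(56m^4 - 7m).
Also, for m ≥ 14 we have 3·(56m^4 - 7m) ≥ 56(m+1)^4 - 7(m+1), since 3·(56m^4 - 7m) − (56(m+1)^4 - 7(m+1)) = 112m^4 - 224m^3 - 336m^2 - 238m - 49, which is nonnegative for all m ≥ 14.
Combining, 3^(m + 1) ≥ 56(m+1)^4 - 7(m+1).
By the principle of mathematical induction, the result holds for all t ≥ 14.
Hence the smallest such n_0 is 14.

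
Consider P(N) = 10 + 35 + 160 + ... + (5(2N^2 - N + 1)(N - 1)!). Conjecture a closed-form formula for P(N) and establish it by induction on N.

P(N) = (10N + 5)N! - 5

We claim P(N) = (10N + 5)N! - 5 for all N ≥ 1.
For the base case N = 1: P(1) = 10, and the closed form gives 10. They agree.
Inductive step: assume the claim holds for N = p, so P(p) = (10p + 5)p! - 5.
Then P(p+1) = P(p) + (5(2p^2 + 3p + 2)p!) = ((10p + 5)p! - 5) + (5(2p^2 + 3p + 2)p!).
Simplifying, P(p+1) = (10(p+1) + 5)(p+1)! - 5,
which is the closed form with N = p+1.
Hence, by induction on N, the claim holds for every N ≥ 1.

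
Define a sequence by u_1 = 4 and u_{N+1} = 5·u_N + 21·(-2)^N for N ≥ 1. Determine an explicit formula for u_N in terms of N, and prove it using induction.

Computing the first terms: u_1 = 4, u_2 = -22, u_3 = -26. This suggests u_N = -3(-2)^N - 2·5^(N - 1).
Base step (N = 1): the formula gives 4 = 4 = u_1.
Inductive step: assume the claim holds for N = r, so u_r = -3(-2)^r - 2·5^(r - 1).
Then u_{r+1} = 5·u_r + 21·(-2)^r = 5·(-3(-2)^r - 2·5^(r - 1)) + 21·(-2)^r = -3(-2)^(r + 1) - 2·5^r = -3(-2)^(r+1) - 2·5^((r+1) - 1),
which is the claimed formula at N = r+1.
This completes the induction.

u_N = -3(-2)^N - 2·5^(N - 1)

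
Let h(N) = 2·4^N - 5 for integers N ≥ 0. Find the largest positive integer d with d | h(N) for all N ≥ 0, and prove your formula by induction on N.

d = 3

Computing the first values: h(0) = -3 and h(1) = 3; gcd(-3, 3) = 3, so d ≤ 3.
We prove 3 | 2·4^N - 5 for all N ≥ 0 by induction on N.
For the base case N = 0: h(0) = -3 = 3·(-1), so 3 | h(0).
Inductive step: assume the claim holds for N = p, i.e. 3 | h(p). Then
h(p+1) = 2·4^(p+1) - 5 = 4·(2·4^p - 5) + 15 = 4·h(p) + 15. The first term is divisible by 3 by the inductive hypothesis, and 15 is divisible by 3. Hence 3 | h(p+1).
This completes the induction.
Therefore the largest such d is 3.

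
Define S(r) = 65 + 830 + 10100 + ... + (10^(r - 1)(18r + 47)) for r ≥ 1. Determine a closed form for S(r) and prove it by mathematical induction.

S(r) = 10^r(2r + 5) - 5

We claim S(r) = 10^r(2r + 5) - 5 for all r ≥ 1.
For the base case r = 1: S(1) = 65, and the closed form gives 65. They agree.
Suppose the result is true for r = m, so S(m) = 10^m(2m + 5) - 5.
Then S(m+1) = S(m) + (10^m(18m + 65)) = (10^m(2m + 5) - 5) + (10^m(18m + 65)).
Simplifying, S(m+1) = 20·10^m·m + 70·10^m - 5 = 10^(m+1)(2(m+1) + 5) - 5,
which is the closed form with r = m+1.
Hence, by induction on r, the claim holds for every r ≥ 1.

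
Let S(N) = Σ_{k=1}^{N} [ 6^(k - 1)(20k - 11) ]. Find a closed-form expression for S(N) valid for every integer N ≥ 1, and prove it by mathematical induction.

We claim S(N) = 6^N(4N - 3) + 3 for all N ≥ 1.
Base step (N = 1): S(1) = 9, and the closed form gives 9. They agree.
Suppose the result is true for N = k, so S(k) = 6^k(4k - 3) + 3.
Then S(k+1) = S(k) + (6^k(20k + 9)) = (6^k(4k - 3) + 3) + (6^k(20k + 9)).
Simplifying, S(k+1) = 24·6^k·k + 6·6^k + 3 = 6^(k+1)(4(k+1) - 3) + 3,
which is the closed form with N = k+1.
By the principle of mathematical induction, the result holds for all N ≥ 1.

S(N) = 6^N(4N - 3) + 3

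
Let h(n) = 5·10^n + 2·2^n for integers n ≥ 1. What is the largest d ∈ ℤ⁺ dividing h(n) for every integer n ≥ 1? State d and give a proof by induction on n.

d = 2

Computing the first values: h(1) = 54 and h(2) = 508; gcd(54, 508) = 2, so d ≤ 2.
We prove 2 | 5·10^n + 2·2^n for all n ≥ 1 by induction on n.
When n = 1: h(1) = 54 = 2·(27), so 2 | h(1).
Suppose the result is true for n = j, i.e. 2 | h(j). Then
h(j+1) − 10·h(j) = (5·10^(j+1) + 2·2^(j+1)) − 10·(5·10^j + 2·2^j) = (2)·2^j·(2 − 10) = (-16)·2^j. Since 2 | h(j) by the inductive hypothesis, 2 | 10·h(j); and 2 | -16 since -16 = 2·-8. Therefore 2 | h(j+1).
This completes the induction.
Therefore the largest such d is 2.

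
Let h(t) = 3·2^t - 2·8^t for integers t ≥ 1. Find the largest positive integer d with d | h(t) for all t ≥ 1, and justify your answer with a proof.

Computing the first values: h(1) = -10 and h(2) = -116; gcd(-10, -116) = 2, so d ≤ 2.
We prove 2 | 3·2^t - 2·8^t for all t ≥ 1 by induction on t.
Base case (t = 1): h(1) = -10 = 2·(-5), so 2 | h(1).
For the inductive step, assume it holds for an arbitrary m ≥ 1, i.e. 2 | h(m). Then
h(m+1) − 8·h(m) = (3·2^(m+1) - 2·8^(m+1)) − 8·(3·2^m - 2·8^m) = (3)·2^m·(2 − 8) = (-18)·2^m. Since 2 | h(m) by the inductive hypothesis, 2 | 8·h(m); and 2 | -18 since -18 = 2·-9. Therefore 2 | h(m+1).
By induction, the statement is established for all t ≥ 1.
Therefore the largest such d is 2.

d = 2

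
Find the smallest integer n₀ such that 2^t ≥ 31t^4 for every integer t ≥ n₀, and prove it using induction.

At t = 23: 8388608 < 8675071, so the inequality fails and n₀ ≥ 24. We prove 2^t ≥ 31t^4 for all t ≥ 24.
Base step (t = 24): 2^t = 16777216 and 31t^4 = 10285056, so 16777216 ≥ 10285056.
Suppose the result is true for t = r, so 2^r ≥ 31r^4.
Then 2^(r + 1) = 2·(2^r) ≥ 2·(31r^4).
Also, for r ≥ 24 we have 2·(31r^4) ≥ 31(r+1)^4, since 2 ≥ (1 + 1/r)^4 for all r ≥ 24.
Combining, 2^(r + 1) ≥ 31(r+1)^4.
Hence, by induction on t, the claim holds for every t ≥ 24.
Hence the smallest such n₀ is 24.

n₀ = 24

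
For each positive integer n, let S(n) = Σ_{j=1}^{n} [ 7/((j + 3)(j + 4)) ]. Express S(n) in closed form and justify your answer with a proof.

S(n) = 7n/(4(n + 4))

We claim S(n) = 7n/(4(n + 4)) for all n ≥ 1.
When n = 1: S(1) = 7/20, and the closed form gives 7/20. They agree.
Suppose the result is true for n = j, so S(j) = 7j/(4(j + 4)).
Then S(j+1) = S(j) + (7/((j + 4)(j + 5))) = (7j/(4(j + 4))) + (7/((j + 4)(j + 5))).
Simplifying, S(j+1) = 7(j + 1)/(4(j + 5)) = 7(j+1)/(4((j+1) + 4)),
which is the closed form with n = j+1.
Hence, by induction on n, the claim holds for every n ≥ 1.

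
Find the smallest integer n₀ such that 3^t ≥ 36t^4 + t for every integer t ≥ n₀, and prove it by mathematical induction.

At t = 12: 531441 < 746508, so the inequality fails and n₀ ≥ 13. We prove 3^t ≥ 36t^4 + t for all t ≥ 13.
Base step (t = 13): 3^t = 1594323 and 36t^4 + t = 1028209, so 1594323 ≥ 1028209.
Suppose the result is true for t = r, so 3^r ≥ 36r^4 + r.
Then 3^(r + 1) = 3·(3^r) ≥ 3·(36r^4 + r).
Also, for r ≥ 13 we have 3·(36r^4 + r) ≥ 36(r+1)^4 + (r+1), since 3·(36r^4 + r) − (36(r+1)^4 + (r+1)) = 72r^4 - 144r^3 - 216r^2 - 142r - 37, which is nonnegative for all r ≥ 13.
Combining, 3^(r + 1) ≥ 36(r+1)^4 + (r+1).
This completes the induction.
Hence the smallest such n₀ is 13.

n₀ = 13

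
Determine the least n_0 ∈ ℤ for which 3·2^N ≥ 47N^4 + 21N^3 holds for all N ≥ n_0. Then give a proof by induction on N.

n_0 = 22

At N = 21: 6291456 < 9335088, so the inequality fails and n_0 ≥ 22. We prove 3·2^N ≥ 47N^4 + 21N^3 for all N ≥ 22.
For the base case N = 22: 3·2^N = 12582912 and 47N^4 + 21N^3 = 11233640, so 12582912 ≥ 11233640.
Suppose the result is true for N = k, so 3·2^k ≥ 47k^4 + 21k^3.
Then 3·2^(k + 1) = 2·(3·2^k) ≥ 2·(47k^4 + 21k^3).
Also, for k ≥ 22 we have 2·(47k^4 + 21k^3) ≥ 47(k+1)^4 + 21(k+1)^3, since 2·(47k^4 + 21k^3) − (47(k+1)^4 + 21(k+1)^3) = 47k^4 - 167k^3 - 345k^2 - 251k - 68, which is nonnegative for all k ≥ 22.
Combining, 3·2^(k + 1) ≥ 47(k+1)^4 + 21(k+1)^3.
By induction, the statement is established for all N ≥ 22.
Hence the smallest such n_0 is 22.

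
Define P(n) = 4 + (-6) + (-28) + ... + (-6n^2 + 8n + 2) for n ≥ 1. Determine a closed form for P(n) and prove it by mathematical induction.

We claim P(n) = -n(2n^2 - n - 5) for all n ≥ 1.
Base case (n = 1): P(1) = 4, and the closed form gives 4. They agree.
For the inductive step, assume it holds for an arbitrary j ≥ 1, so P(j) = j(-2j^2 + j + 5).
Then P(j+1) = P(j) + (-6j^2 - 4j + 4) = (j(-2j^2 + j + 5)) + (-6j^2 - 4j + 4).
Simplifying, P(j+1) = -(j + 1)(2j^2 + 3j - 4) = -(j+1)(2(j+1)^2 - (j+1) - 5),
which is the closed form with n = j+1.
Hence, by induction on n, the claim holds for every n ≥ 1.

P(n) = -n(2n^2 - n - 5)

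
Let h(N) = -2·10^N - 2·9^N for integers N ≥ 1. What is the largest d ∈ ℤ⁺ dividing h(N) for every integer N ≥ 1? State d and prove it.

Computing the first values: h(1) = -38 and h(2) = -362; gcd(-38, -362) = 2, so d ≤ 2.
We prove 2 | -2·10^N - 2·9^N for all N ≥ 1 by induction on N.
When N = 1: h(1) = -38 = 2·(-19), so 2 | h(1).
Suppose the result is true for N = p, i.e. 2 | h(p). Then
h(p+1) − 10·h(p) = (-2·10^(p+1) - 2·9^(p+1)) − 10·(-2·10^p - 2·9^p) = (-2)·9^p·(9 − 10) = (2)·9^p. Since 2 | h(p) by the inductive hypothesis, 2 | 10·h(p); and 2 | 2 since 2 = 2·1. Therefore 2 | h(p+1).
This completes the induction.
Therefore the largest such d is 2.

d = 2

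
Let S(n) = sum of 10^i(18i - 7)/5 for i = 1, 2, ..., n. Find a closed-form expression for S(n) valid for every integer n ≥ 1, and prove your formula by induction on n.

We claim S(n) = 2·10^n(2n - 1) + 2 for all n ≥ 1.
When n = 1: S(1) = 22, and the closed form gives 22. They agree.
For the inductive step, assume it holds for an arbitrary i ≥ 1, so S(i) = 2·10^i(2i - 1) + 2.
Then S(i+1) = S(i) + (10^i(36i + 22)) = (2·10^i(2i - 1) + 2) + (10^i(36i + 22)).
Simplifying, S(i+1) = 40·10^i·i + 20·10^i + 2 = 2·10^(i+1)(2(i+1) - 1) + 2,
which is the closed form with n = i+1.
This completes the induction.

S(n) = 2·10^n(2n - 1) + 2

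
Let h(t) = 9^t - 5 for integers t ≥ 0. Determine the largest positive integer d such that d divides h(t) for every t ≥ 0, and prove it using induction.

Computing the first values: h(0) = -4 and h(1) = 4; gcd(-4, 4) = 4, so d ≤ 4.
We prove 4 | 9^t - 5 for all t ≥ 0 by induction on t.
Base step (t = 0): h(0) = -4 = 4·(-1), so 4 | h(0).
Inductive step: assume the claim holds for t = m, i.e. 4 | h(m). Then
h(m+1) = 9^(m+1) - 5 = 9·(9^m - 5) + 40 = 9·h(m) + 40. The first term is divisible by 4 by the inductive hypothesis, and 40 is divisible by 4. Hence 4 | h(m+1).
Hence, by induction on t, the claim holds for every t ≥ 0.
Therefore the largest such d is 4.

d = 4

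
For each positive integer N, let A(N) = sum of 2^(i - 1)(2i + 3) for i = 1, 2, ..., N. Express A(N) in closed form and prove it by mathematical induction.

We claim A(N) = 2^N(2N + 1) - 1 for all N ≥ 1.
Base case (N = 1): A(1) = 5, and the closed form gives 5. They agree.
For the inductive step, assume it holds for an arbitrary i ≥ 1, so A(i) = 2^i(2i + 1) - 1.
Then A(i+1) = A(i) + (2^i(2i + 5)) = (2^i(2i + 1) - 1) + (2^i(2i + 5)).
Simplifying, A(i+1) = 4·2^i·i + 6·2^i - 1 = 2^(i+1)(2(i+1) + 1) - 1,
which is the closed form with N = i+1.
Hence, by induction on N, the claim holds for every N ≥ 1.

A(N) = 2^N(2N + 1) - 1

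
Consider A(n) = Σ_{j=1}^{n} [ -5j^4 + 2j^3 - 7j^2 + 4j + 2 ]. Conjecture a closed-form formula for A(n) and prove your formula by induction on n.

A(n) = -n(n^4 + 2n^3 + 3n^2 + n - 3)

We claim A(n) = -n(n^4 + 2n^3 + 3n^2 + n - 3) for all n ≥ 1.
Base step (n = 1): A(1) = -4, and the closed form gives -4. They agree.
Inductive step: assume the claim holds for n = j, so A(j) = j(-j^4 - 2j^3 - 3j^2 - j + 3).
Then A(j+1) = A(j) + (-5j^4 - 18j^3 - 31j^2 - 24j - 4) = (j(-j^4 - 2j^3 - 3j^2 - j + 3)) + (-5j^4 - 18j^3 - 31j^2 - 24j - 4).
Simplifying, A(j+1) = -(j + 1)(j^4 + 6j^3 + 15j^2 + 17j + 4) = -(j+1)((j+1)^4 + 2(j+1)^3 + 3(j+1)^2 + (j+1) - 3),
which is the closed form with n = j+1.
By the principle of mathematical induction, the result holds for all n ≥ 1.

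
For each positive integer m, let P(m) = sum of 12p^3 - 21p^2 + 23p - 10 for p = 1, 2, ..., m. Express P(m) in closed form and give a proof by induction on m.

We claim P(m) = m(3m^3 - m^2 + 4m - 2) for all m ≥ 1.
For the base case m = 1: P(1) = 4, and the closed form gives 4. They agree.
Inductive step: suppose the statement holds for some p ≥ 1, so P(p) = p(3p^3 - p^2 + 4p - 2).
Then P(p+1) = P(p) + (12p^3 + 15p^2 + 17p + 4) = (p(3p^3 - p^2 + 4p - 2)) + (12p^3 + 15p^2 + 17p + 4).
Simplifying, P(p+1) = (p + 1)(3p^3 + 8p^2 + 11p + 4) = (p+1)(3(p+1)^3 - (p+1)^2 + 4(p+1) - 2),
which is the closed form with m = p+1.
By induction, the statement is established for all m ≥ 1.

P(m) = m(3m^3 - m^2 + 4m - 2)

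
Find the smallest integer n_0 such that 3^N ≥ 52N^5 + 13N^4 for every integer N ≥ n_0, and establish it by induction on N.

n_0 = 17

At N = 16: 43046721 < 55377920, so the inequality fails and n_0 ≥ 17. We prove 3^N ≥ 52N^5 + 13N^4 for all N ≥ 17.
Base step (N = 17): 3^N = 129140163 and 52N^5 + 13N^4 = 74918337, so 129140163 ≥ 74918337.
For the inductive step, assume it holds for an arbitrary j ≥ 17, so 3^j ≥ 52j^5 + 13j^4.
Then 3^(j + 1) = 3·(3^j) ≥ 3·(52j^5 + 13j^4).
Also, for j ≥ 17 we have 3·(52j^5 + 13j^4) ≥ 52(j+1)^5 + 13(j+1)^4, since 3·(52j^5 + 13j^4) − (52(j+1)^5 + 13(j+1)^4) = 104j^5 - 234j^4 - 572j^3 - 598j^2 - 312j - 65, which is nonnegative for all j ≥ 17.
Combining, 3^(j + 1) ≥ 52(j+1)^5 + 13(j+1)^4.
By the principle of mathematical induction, the result holds for all N ≥ 17.
Hence the smallest such n_0 is 17.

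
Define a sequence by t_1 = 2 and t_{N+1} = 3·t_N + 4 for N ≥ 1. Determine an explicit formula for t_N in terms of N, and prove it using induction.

Computing the first terms: t_1 = 2, t_2 = 10, t_3 = 34. This suggests t_N = 4·3^(N - 1) - 2.
Base case (N = 1): the formula gives 2 = 2 = t_1.
Inductive step: assume the claim holds for N = j, so t_j = 4·3^(j - 1) - 2.
Then t_{j+1} = 3·t_j + 4 = 3·(4·3^(j - 1) - 2) + 4 = 4·3^j - 2 = 4·3^((j+1) - 1) - 2,
which is the claimed formula at N = j+1.
By the principle of mathematical induction, the result holds for all N ≥ 1.

t_N = 4·3^(N - 1) - 2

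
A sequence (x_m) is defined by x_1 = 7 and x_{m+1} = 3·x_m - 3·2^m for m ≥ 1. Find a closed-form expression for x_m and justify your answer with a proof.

x_m = 3·2^m + 3^(m - 1)

Computing the first terms: x_1 = 7, x_2 = 15, x_3 = 33. This suggests x_m = 3·2^m + 3^(m - 1).
For the base case m = 1: the formula gives 7 = 7 = x_1.
Inductive step: assume the claim holds for m = i, so x_i = 3·2^i + 3^(i - 1).
Then x_{i+1} = 3·x_i - 3·2^i = 3·(3·2^i + 3^(i - 1)) - 3·2^i = 3·2^(i + 1) + 3^i = 3·2^(i+1) + 3^((i+1) - 1),
which is the claimed formula at m = i+1.
By induction, the statement is established for all m ≥ 1.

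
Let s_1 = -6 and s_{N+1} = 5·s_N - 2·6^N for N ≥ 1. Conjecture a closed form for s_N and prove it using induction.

s_N = 6·5^(N - 1) - 2·6^N

Computing the first terms: s_1 = -6, s_2 = -42, s_3 = -282. This suggests s_N = 6·5^(N - 1) - 2·6^N.
For the base case N = 1: the formula gives -6 = -6 = s_1.
Inductive step: assume the claim holds for N = p, so s_p = 6·5^(p - 1) - 2·6^p.
Then s_{p+1} = 5·s_p - 2·6^p = 5·(6·5^(p - 1) - 2·6^p) - 2·6^p = 6·5^p - 2·6^(p + 1) = 6·5^((p+1) - 1) - 2·6^(p+1),
which is the claimed formula at N = p+1.
By induction, the statement is established for all N ≥ 1.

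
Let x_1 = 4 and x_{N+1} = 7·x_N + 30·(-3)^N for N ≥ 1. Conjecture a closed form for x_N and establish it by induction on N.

x_N = (-3)^(N + 1) - 5·7^(N - 1)

Computing the first terms: x_1 = 4, x_2 = -62, x_3 = -164. This suggests x_N = (-3)^(N + 1) - 5·7^(N - 1).
For the base case N = 1: the formula gives 4 = 4 = x_1.
For the inductive step, assume it holds for an arbitrary r ≥ 1, so x_r = (-3)^(r + 1) - 5·7^(r - 1).
Then x_{r+1} = 7·x_r + 30·(-3)^r = 7·((-3)^(r + 1) - 5·7^(r - 1)) + 30·(-3)^r = (-3)^(r + 2) - 5·7^r = (-3)^((r+1) + 1) - 5·7^((r+1) - 1),
which is the claimed formula at N = r+1.
Hence, by induction on N, the claim holds for every N ≥ 1.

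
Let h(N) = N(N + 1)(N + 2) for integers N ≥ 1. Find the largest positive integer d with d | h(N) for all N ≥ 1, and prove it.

Computing the first values: h(1) = 6 and h(2) = 24; gcd(6, 24) = 6, so d ≤ 6.
We prove 6 | N(N + 1)(N + 2) for all N ≥ 1 by induction on N.
When N = 1: h(1) = 6 = 6·(1), so 6 | h(1).
For the inductive step, assume it holds for an arbitrary i ≥ 1, i.e. 6 | h(i). Then
h(i+1) − h(i) = (i+1)·(i+2)·(i+3) − i·(i+1)·(i+2) = (i+1)·(i+2)·[(i+3) − i] = 3·(i+1)·(i+2). The product of 2 consecutive integers is divisible by (2)! = 2, so h(i+1) − h(i) is divisible by 3·2 = 6. By the inductive hypothesis 6 | h(i), hence 6 | h(i+1).
By induction, the statement is established for all N ≥ 1.
Therefore the largest such d is 6.

d = 6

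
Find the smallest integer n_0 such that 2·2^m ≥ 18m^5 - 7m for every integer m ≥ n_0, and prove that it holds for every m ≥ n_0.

At m = 26: 134217728 < 213864586, so the inequality fails and n_0 ≥ 27. We prove 2·2^m ≥ 18m^5 - 7m for all m ≥ 27.
For the base case m = 27: 2·2^m = 268435456 and 18m^5 - 7m = 258280137, so 268435456 ≥ 258280137.
Inductive step: assume the claim holds for m = j, so 2·2^j ≥ 18j^5 - 7j.
Then 2·2^(j + 1) = 2·(2·2^j) ≥ 2·(18j^5 - 7j).
Also, for j ≥ 27 we have 2·(18j^5 - 7j) ≥ 18(j+1)^5 - 7(j+1), since 2·(18j^5 - 7j) − (18(j+1)^5 - 7(j+1)) = 18j^5 - 90j^4 - 180j^3 - 180j^2 - 97j - 11, which is nonnegative for all j ≥ 27.
Combining, 2·2^(j + 1) ≥ 18(j+1)^5 - 7(j+1).
By the principle of mathematical induction, the result holds for all m ≥ 27.
Hence the smallest such n_0 is 27.

n_0 = 27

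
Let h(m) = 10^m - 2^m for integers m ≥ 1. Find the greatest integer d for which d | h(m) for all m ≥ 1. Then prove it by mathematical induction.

Computing the first values: h(1) = 8 and h(2) = 96; gcd(8, 96) = 8, so d ≤ 8.
We prove 8 | 10^m - 2^m for all m ≥ 1 by induction on m.
For the base case m = 1: h(1) = 8 = 8·(1), so 8 | h(1).
For the inductive step, assume it holds for an arbitrary k ≥ 1, i.e. 8 | h(k). Then
10^{k+1} − 2^{k+1} = 10·10^k − 2·2^k = 10·(10^k − 2^k) + (8)·2^k. The first term is divisible by 8 by the inductive hypothesis, and the second term (8)·2^k is divisible by 8 since 8 | 8. Hence 8 | h(k+1).
Hence, by induction on m, the claim holds for every m ≥ 1.
Therefore the largest such d is 8.

d = 8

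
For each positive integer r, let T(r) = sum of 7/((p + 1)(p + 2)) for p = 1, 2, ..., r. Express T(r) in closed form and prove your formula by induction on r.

T(r) = 7r/(2(r + 2))

We claim T(r) = 7r/(2(r + 2)) for all r ≥ 1.
Base case (r = 1): T(1) = 7/6, and the closed form gives 7/6. They agree.
For the inductive step, assume it holds for an arbitrary p ≥ 1, so T(p) = 7p/(2(p + 2)).
Then T(p+1) = T(p) + (7/((p + 2)(p + 3))) = (7p/(2(p + 2))) + (7/((p + 2)(p + 3))).
Simplifying, T(p+1) = 7(p + 1)/(2(p + 3)) = 7(p+1)/(2((p+1) + 2)),
which is the closed form with r = p+1.
Hence, by induction on r, the claim holds for every r ≥ 1.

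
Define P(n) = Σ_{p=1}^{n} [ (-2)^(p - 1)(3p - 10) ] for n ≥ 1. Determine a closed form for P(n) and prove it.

P(n) = (-2)^n(-n + 3) - 3

We claim P(n) = (-2)^n(-n + 3) - 3 for all n ≥ 1.
For the base case n = 1: P(1) = -7, and the closed form gives -7. They agree.
Inductive step: assume the claim holds for n = p, so P(p) = (-2)^p(-p + 3) - 3.
Then P(p+1) = P(p) + ((-2)^p(3p - 7)) = ((-2)^p(-p + 3) - 3) + ((-2)^p(3p - 7)).
Simplifying, P(p+1) = 2(-2)^p·p - 4(-2)^p - 3 = (-2)^(p+1)(-(p+1) + 3) - 3,
which is the closed form with n = p+1.
This completes the induction.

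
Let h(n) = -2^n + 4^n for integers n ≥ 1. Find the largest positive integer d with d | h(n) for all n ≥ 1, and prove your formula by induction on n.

d = 2

Computing the first values: h(1) = 2 and h(2) = 12; gcd(2, 12) = 2, so d ≤ 2.
We prove 2 | -2^n + 4^n for all n ≥ 1 by induction on n.
Base case (n = 1): h(1) = 2 = 2·(1), so 2 | h(1).
Suppose the result is true for n = r, i.e. 2 | h(r). Then
4^{r+1} − 2^{r+1} = 4·4^r − 2·2^r = 4·(4^r − 2^r) + (2)·2^r. The first term is divisible by 2 by the inductive hypothesis, and the second term (2)·2^r is divisible by 2 since 2 | 2. Hence 2 | h(r+1).
This completes the induction.
Therefore the largest such d is 2.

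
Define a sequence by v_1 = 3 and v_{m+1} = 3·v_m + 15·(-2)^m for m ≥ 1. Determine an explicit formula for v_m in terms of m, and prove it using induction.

Computing the first terms: v_1 = 3, v_2 = -21, v_3 = -3. This suggests v_m = -3(-2)^m - 3^m.
When m = 1: the formula gives 3 = 3 = v_1.
Inductive step: assume the claim holds for m = k, so v_k = -3(-2)^k - 3^k.
Then v_{k+1} = 3·v_k + 15·(-2)^k = 3·(-3(-2)^k - 3^k) + 15·(-2)^k = -3(-2)^(k + 1) - 3^(k + 1),
which is the claimed formula at m = k+1.
By the principle of mathematical induction, the result holds for all m ≥ 1.

v_m = -3(-2)^m - 3^m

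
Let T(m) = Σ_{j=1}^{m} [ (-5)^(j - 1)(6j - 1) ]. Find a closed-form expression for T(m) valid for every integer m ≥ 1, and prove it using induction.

T(m) = -(-5)^m·m

We claim T(m) = -(-5)^m·m for all m ≥ 1.
When m = 1: T(1) = 5, and the closed form gives 5. They agree.
Inductive step: assume the claim holds for m = j, so T(j) = -(-5)^j·j.
Then T(j+1) = T(j) + ((-5)^j(6j + 5)) = (-(-5)^j·j) + ((-5)^j(6j + 5)).
Simplifying, T(j+1) = 5(-5)^j(j + 1) = -(-5)^(j+1)·(j+1),
which is the closed form with m = j+1.
By the principle of mathematical induction, the result holds for all m ≥ 1.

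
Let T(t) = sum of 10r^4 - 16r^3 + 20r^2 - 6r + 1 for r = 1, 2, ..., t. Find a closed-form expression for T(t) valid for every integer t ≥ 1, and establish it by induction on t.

We claim T(t) = t(2t + 1)(t^3 + t + 1) for all t ≥ 1.
Base step (t = 1): T(1) = 9, and the closed form gives 9. They agree.
Suppose the result is true for t = r, so T(r) = r(2r^4 + r^3 + 2r^2 + 3r + 1).
Then T(r+1) = T(r) + (10r^4 + 24r^3 + 32r^2 + 26r + 9) = (r(2r^4 + r^3 + 2r^2 + 3r + 1)) + (10r^4 + 24r^3 + 32r^2 + 26r + 9).
Simplifying, T(r+1) = (r + 1)(2r + 3)(r^3 + 3r^2 + 4r + 3) = (r+1)(2(r+1) + 1)((r+1)^3 + (r+1) + 1),
which is the closed form with t = r+1.
Hence, by induction on t, the claim holds for every t ≥ 1.

T(t) = t(2t + 1)(t^3 + t + 1)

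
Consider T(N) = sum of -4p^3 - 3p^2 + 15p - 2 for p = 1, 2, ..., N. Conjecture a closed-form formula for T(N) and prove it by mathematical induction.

We claim T(N) = -N(N^3 + 3N^2 - 5N - 5) for all N ≥ 1.
Base step (N = 1): T(1) = 6, and the closed form gives 6. They agree.
For the inductive step, assume it holds for an arbitrary p ≥ 1, so T(p) = p(-p^3 - 3p^2 + 5p + 5).
Then T(p+1) = T(p) + (-4p^3 - 15p^2 - 3p + 6) = (p(-p^3 - 3p^2 + 5p + 5)) + (-4p^3 - 15p^2 - 3p + 6).
Simplifying, T(p+1) = -(p + 1)(p^3 + 6p^2 + 4p - 6) = -(p+1)((p+1)^3 + 3(p+1)^2 - 5(p+1) - 5),
which is the closed form with N = p+1.
Hence, by induction on N, the claim holds for every N ≥ 1.

T(N) = -N(N^3 + 3N^2 - 5N - 5)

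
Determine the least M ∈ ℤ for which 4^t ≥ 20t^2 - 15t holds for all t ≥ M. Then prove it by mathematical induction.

At t = 4: 256 < 260, so the inequality fails and M ≥ 5. We prove 4^t ≥ 20t^2 - 15t for all t ≥ 5.
For the base case t = 5: 4^t = 1024 and 20t^2 - 15t = 425, so 1024 ≥ 425.
Inductive step: suppose the statement holds for some j ≥ 5, so 4^j ≥ 20j^2 - 15j.
Then 4^(j + 1) = 4·(4^j) ≥ 4·(20j^2 - 15j).
Also, for j ≥ 5 we have 4·(20j^2 - 15j) ≥ 20(j+1)^2 - 15(j+1), since 4·(20j^2 - 15j) − (20(j+1)^2 - 15(j+1)) = 60j^2 - 85j - 5, which is nonnegative for all j ≥ 5.
Combining, 4^(j + 1) ≥ 20(j+1)^2 - 15(j+1).
This completes the induction.
Hence the smallest such M is 5.

M = 5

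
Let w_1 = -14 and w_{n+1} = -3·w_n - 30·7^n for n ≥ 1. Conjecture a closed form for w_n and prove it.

w_n = 7(-3)^(n - 1) - 3·7^n

Computing the first terms: w_1 = -14, w_2 = -168, w_3 = -966. This suggests w_n = 7(-3)^(n - 1) - 3·7^n.
When n = 1: the formula gives -14 = -14 = w_1.
Inductive step: suppose the statement holds for some i ≥ 1, so w_i = 7(-3)^(i - 1) - 3·7^i.
Then w_{i+1} = -3·w_i - 30·7^i = -3·(7(-3)^(i - 1) - 3·7^i) - 30·7^i = 7(-3)^i - 3·7^(i + 1) = 7(-3)^((i+1) - 1) - 3·7^(i+1),
which is the claimed formula at n = i+1.
By the principle of mathematical induction, the result holds for all n ≥ 1.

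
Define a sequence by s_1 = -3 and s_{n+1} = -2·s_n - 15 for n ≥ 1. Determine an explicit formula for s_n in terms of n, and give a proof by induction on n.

Computing the first terms: s_1 = -3, s_2 = -9, s_3 = 3. This suggests s_n = -(-2)^n - 5.
When n = 1: the formula gives -3 = -3 = s_1.
Inductive step: assume the claim holds for n = k, so s_k = -(-2)^k - 5.
Then s_{k+1} = -2·s_k - 15 = -2·(-(-2)^k - 5) - 15 = -(-2)^(k + 1) - 5,
which is the claimed formula at n = k+1.
Hence, by induction on n, the claim holds for every n ≥ 1.

s_n = -(-2)^n - 5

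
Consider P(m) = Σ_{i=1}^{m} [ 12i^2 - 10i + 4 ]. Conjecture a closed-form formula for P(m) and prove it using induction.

We claim P(m) = m(4m^2 + m + 1) for all m ≥ 1.
For the base case m = 1: P(1) = 6, and the closed form gives 6. They agree.
For the inductive step, assume it holds for an arbitrary i ≥ 1, so P(i) = i(4i^2 + i + 1).
Then P(i+1) = P(i) + (12i^2 + 14i + 6) = (i(4i^2 + i + 1)) + (12i^2 + 14i + 6).
Simplifying, P(i+1) = (i + 1)(4i^2 + 9i + 6) = (i+1)(4(i+1)^2 + (i+1) + 1),
which is the closed form with m = i+1.
Hence, by induction on m, the claim holds for every m ≥ 1.

P(m) = m(4m^2 + m + 1)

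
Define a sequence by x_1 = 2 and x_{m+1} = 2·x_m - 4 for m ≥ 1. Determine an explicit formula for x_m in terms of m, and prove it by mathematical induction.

Computing the first terms: x_1 = 2, x_2 = 0, x_3 = -4. This suggests x_m = -2^m + 4.
Base case (m = 1): the formula gives 2 = 2 = x_1.
For the inductive step, assume it holds for an arbitrary r ≥ 1, so x_r = -2^r + 4.
Then x_{r+1} = 2·x_r - 4 = 2·(-2^r + 4) - 4 = -2^(r + 1) + 4,
which is the claimed formula at m = r+1.
Hence, by induction on m, the claim holds for every m ≥ 1.

x_m = -2^m + 4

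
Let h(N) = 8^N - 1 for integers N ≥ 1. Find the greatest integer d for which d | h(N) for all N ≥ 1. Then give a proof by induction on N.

Computing the first values: h(1) = 7 and h(2) = 63; gcd(7, 63) = 7, so d ≤ 7.
We prove 7 | 8^N - 1 for all N ≥ 1 by induction on N.
Base step (N = 1): h(1) = 7 = 7·(1), so 7 | h(1).
For the inductive step, assume it holds for an arbitrary i ≥ 1, i.e. 7 | h(i). Then
8^{i+1} − 1^{i+1} = 8·8^i − 1·1^i = 8·(8^i − 1^i) + (7)·1^i. The first term is divisible by 7 by the inductive hypothesis, and the second term (7)·1^i is divisible by 7 since 7 | 7. Hence 7 | h(i+1).
Hence, by induction on N, the claim holds for every N ≥ 1.
Therefore the largest such d is 7.

d = 7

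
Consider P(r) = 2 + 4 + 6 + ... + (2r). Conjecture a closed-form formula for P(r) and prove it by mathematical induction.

We claim P(r) = r(r + 1) for all r ≥ 1.
For the base case r = 1: P(1) = 2, and the closed form gives 2. They agree.
Suppose the result is true for r = k, so P(k) = k(k + 1).
Then P(k+1) = P(k) + (2k + 2) = (k(k + 1)) + (2k + 2).
Simplifying, P(k+1) = (k + 1)(k + 2) = (k+1)((k+1) + 1),
which is the closed form with r = k+1.
By the principle of mathematical induction, the result holds for all r ≥ 1.

P(r) = r(r + 1)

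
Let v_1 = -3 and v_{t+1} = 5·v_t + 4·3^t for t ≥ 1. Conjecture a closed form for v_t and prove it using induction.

Computing the first terms: v_1 = -3, v_2 = -3, v_3 = 21. This suggests v_t = -2·3^t + 3·5^(t - 1).
Base case (t = 1): the formula gives -3 = -3 = v_1.
Suppose the result is true for t = k, so v_k = -2·3^k + 3·5^(k - 1).
Then v_{k+1} = 5·v_k + 4·3^k = 5·(-2·3^k + 3·5^(k - 1)) + 4·3^k = -2·3^(k + 1) + 3·5^k = -2·3^(k+1) + 3·5^((k+1) - 1),
which is the claimed formula at t = k+1.
Hence, by induction on t, the claim holds for every t ≥ 1.

v_t = -2·3^t + 3·5^(t - 1)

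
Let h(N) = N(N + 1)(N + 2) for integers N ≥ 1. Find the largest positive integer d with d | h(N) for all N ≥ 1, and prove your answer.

d = 6

Computing the first values: h(1) = 6 and h(2) = 24; gcd(6, 24) = 6, so d ≤ 6.
We prove 6 | N(N + 1)(N + 2) for all N ≥ 1 by induction on N.
Base case (N = 1): h(1) = 6 = 6·(1), so 6 | h(1).
Inductive step: suppose the statement holds for some i ≥ 1, i.e. 6 | h(i). Then
h(i+1) − h(i) = (i+1)·(i+2)·(i+3) − i·(i+1)·(i+2) = (i+1)·(i+2)·[(i+3) − i] = 3·(i+1)·(i+2). The product of 2 consecutive integers is divisible by (2)! = 2, so h(i+1) − h(i) is divisible by 3·2 = 6. By the inductive hypothesis 6 | h(i), hence 6 | h(i+1).
By the principle of mathematical induction, the result holds for all N ≥ 1.
Therefore the largest such d is 6.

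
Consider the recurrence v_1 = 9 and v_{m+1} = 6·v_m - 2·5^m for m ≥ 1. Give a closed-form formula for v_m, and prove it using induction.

v_m = 2·5^m - 6^(m - 1)

Computing the first terms: v_1 = 9, v_2 = 44, v_3 = 214. This suggests v_m = 2·5^m - 6^(m - 1).
For the base case m = 1: the formula gives 9 = 9 = v_1.
Inductive step: suppose the statement holds for some p ≥ 1, so v_p = 2·5^p - 6^(p - 1).
Then v_{p+1} = 6·v_p - 2·5^p = 6·(2·5^p - 6^(p - 1)) - 2·5^p = 2·5^(p + 1) - 6^p = 2·5^(p+1) - 6^((p+1) - 1),
which is the claimed formula at m = p+1.
By induction, the statement is established for all m ≥ 1.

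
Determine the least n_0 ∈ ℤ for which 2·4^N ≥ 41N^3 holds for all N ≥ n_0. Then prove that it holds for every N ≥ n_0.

n_0 = 7

At N = 6: 8192 < 8856, so the inequality fails and n_0 ≥ 7. We prove 2·4^N ≥ 41N^3 for all N ≥ 7.
When N = 7: 2·4^N = 32768 and 41N^3 = 14063, so 32768 ≥ 14063.
For the inductive step, assume it holds for an arbitrary j ≥ 7, so 2·4^j ≥ 41j^3.
Then 2·4^(j + 1) = 4·(2·4^j) ≥ 4·(41j^3).
Also, for j ≥ 7 we have 4·(41j^3) ≥ 41(j+1)^3, since 4 ≥ (1 + 1/j)^3 for all j ≥ 7.
Combining, 2·4^(j + 1) ≥ 41(j+1)^3.
By the principle of mathematical induction, the result holds for all N ≥ 7.
Hence the smallest such n_0 is 7.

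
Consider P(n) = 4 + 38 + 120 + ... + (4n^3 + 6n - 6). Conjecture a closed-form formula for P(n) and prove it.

We claim P(n) = n(n^3 + 2n^2 + 4n - 3) for all n ≥ 1.
Base step (n = 1): P(1) = 4, and the closed form gives 4. They agree.
For the inductive step, assume it holds for an arbitrary j ≥ 1, so P(j) = j(j^3 + 2j^2 + 4j - 3).
Then P(j+1) = P(j) + (6j + 4(j + 1)^3) = (j(j^3 + 2j^2 + 4j - 3)) + (6j + 4(j + 1)^3).
Simplifying, P(j+1) = (j + 1)(j^3 + 5j^2 + 11j + 4) = (j+1)((j+1)^3 + 2(j+1)^2 + 4(j+1) - 3),
which is the closed form with n = j+1.
By the principle of mathematical induction, the result holds for all n ≥ 1.

P(n) = n(n^3 + 2n^2 + 4n - 3)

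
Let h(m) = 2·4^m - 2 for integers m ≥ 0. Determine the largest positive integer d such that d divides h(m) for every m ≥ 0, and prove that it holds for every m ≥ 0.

Computing the first values: h(0) = 0 and h(1) = 6; gcd(0, 6) = 6, so d ≤ 6.
We prove 6 | 2·4^m - 2 for all m ≥ 0 by induction on m.
For the base case m = 0: h(0) = 0 = 6·(0), so 6 | h(0).
For the inductive step, assume it holds for an arbitrary k ≥ 0, i.e. 6 | h(k). Then
h(k+1) = 2·4^(k+1) - 2 = 4·(2·4^k - 2) + 6 = 4·h(k) + 6. The first term is divisible by 6 by the inductive hypothesis, and 6 is divisible by 6. Hence 6 | h(k+1).
By the principle of mathematical induction, the result holds for all m ≥ 0.
Therefore the largest such d is 6.

d = 6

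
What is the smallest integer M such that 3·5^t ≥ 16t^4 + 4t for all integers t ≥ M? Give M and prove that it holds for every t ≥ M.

At t = 5: 9375 < 10020, so the inequality fails and M ≥ 6. We prove 3·5^t ≥ 16t^4 + 4t for all t ≥ 6.
Base case (t = 6): 3·5^t = 46875 and 16t^4 + 4t = 20760, so 46875 ≥ 20760.
Inductive step: assume the claim holds for t = r, so 3·5^r ≥ 16r^4 + 4r.
Then 3·5^(r + 1) = 5·(3·5^r) ≥ 5·(16r^4 + 4r).
Also, for r ≥ 6 we have 5·(16r^4 + 4r) ≥ 16(r+1)^4 + 4(r+1), since 5·(16r^4 + 4r) − (16(r+1)^4 + 4(r+1)) = 64r^4 - 64r^3 - 96r^2 - 48r - 20, which is nonnegative for all r ≥ 6.
Combining, 3·5^(r + 1) ≥ 16(r+1)^4 + 4(r+1).
This completes the induction.
Hence the smallest such M is 6.

M = 6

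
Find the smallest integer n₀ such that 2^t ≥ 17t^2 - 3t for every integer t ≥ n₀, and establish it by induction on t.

At t = 10: 1024 < 1670, so the inequality fails and n₀ ≥ 11. We prove 2^t ≥ 17t^2 - 3t for all t ≥ 11.
When t = 11: 2^t = 2048 and 17t^2 - 3t = 2024, so 2048 ≥ 2024.
For the inductive step, assume it holds for an arbitrary j ≥ 11, so 2^j ≥ 17j^2 - 3j.
Then 2^(j + 1) = 2·(2^j) ≥ 2·(17j^2 - 3j).
Also, for j ≥ 11 we have 2·(17j^2 - 3j) ≥ 17(j+1)^2 - 3(j+1), since 2·(17j^2 - 3j) − (17(j+1)^2 - 3(j+1)) = 17j^2 - 37j - 14, which is nonnegative for all j ≥ 11.
Combining, 2^(j + 1) ≥ 17(j+1)^2 - 3(j+1).
By the principle of mathematical induction, the result holds for all t ≥ 11.
Hence the smallest such n₀ is 11.

n₀ = 11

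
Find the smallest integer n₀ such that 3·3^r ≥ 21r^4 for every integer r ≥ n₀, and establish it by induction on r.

n₀ = 11

At r = 10: 177147 < 210000, so the inequality fails and n₀ ≥ 11. We prove 3·3^r ≥ 21r^4 for all r ≥ 11.
For the base case r = 11: 3·3^r = 531441 and 21r^4 = 307461, so 531441 ≥ 307461.
For the inductive step, assume it holds for an arbitrary k ≥ 11, so 3·3^k ≥ 21k^4.
Then 3·3^(k + 1) = 3·(3·3^k) ≥ 3·(21k^4).
Also, for k ≥ 11 we have 3·(21k^4) ≥ 21(k+1)^4, since 3 ≥ (1 + 1/k)^4 for all k ≥ 11.
Combining, 3·3^(k + 1) ≥ 21(k+1)^4.
By the principle of mathematical induction, the result holds for all r ≥ 11.
Hence the smallest such n₀ is 11.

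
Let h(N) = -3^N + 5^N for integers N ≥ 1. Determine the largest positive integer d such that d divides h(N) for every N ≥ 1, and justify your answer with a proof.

Computing the first values: h(1) = 2 and h(2) = 16; gcd(2, 16) = 2, so d ≤ 2.
We prove 2 | -3^N + 5^N for all N ≥ 1 by induction on N.
Base step (N = 1): h(1) = 2 = 2·(1), so 2 | h(1).
For the inductive step, assume it holds for an arbitrary m ≥ 1, i.e. 2 | h(m). Then
5^{m+1} − 3^{m+1} = 5·5^m − 3·3^m = 5·(5^m − 3^m) + (2)·3^m. The first term is divisible by 2 by the inductive hypothesis, and the second term (2)·3^m is divisible by 2 since 2 | 2. Hence 2 | h(m+1).
By induction, the statement is established for all N ≥ 1.
Therefore the largest such d is 2.

d = 2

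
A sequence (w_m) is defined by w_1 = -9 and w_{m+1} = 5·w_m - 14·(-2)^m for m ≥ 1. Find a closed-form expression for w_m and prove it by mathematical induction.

w_m = -(-2)^(m + 1) - 5^m

Computing the first terms: w_1 = -9, w_2 = -17, w_3 = -141. This suggests w_m = -(-2)^(m + 1) - 5^m.
When m = 1: the formula gives -9 = -9 = w_1.
Suppose the result is true for m = k, so w_k = -(-2)^(k + 1) - 5^k.
Then w_{k+1} = 5·w_k - 14·(-2)^k = 5·(-(-2)^(k + 1) - 5^k) - 14·(-2)^k = -(-2)^(k + 2) - 5^(k + 1) = -(-2)^((k+1) + 1) - 5^(k+1),
which is the claimed formula at m = k+1.
This completes the induction.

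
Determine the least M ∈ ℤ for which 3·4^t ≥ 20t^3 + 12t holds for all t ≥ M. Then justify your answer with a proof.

At t = 4: 768 < 1328, so the inequality fails and M ≥ 5. We prove 3·4^t ≥ 20t^3 + 12t for all t ≥ 5.
When t = 5: 3·4^t = 3072 and 20t^3 + 12t = 2560, so 3072 ≥ 2560.
Suppose the result is true for t = p, so 3·4^p ≥ 20p^3 + 12p.
Then 3·4^(p + 1) = 4·(3·4^p) ≥ 4·(20p^3 + 12p).
Also, for p ≥ 5 we have 4·(20p^3 + 12p) ≥ 20(p+1)^3 + 12(p+1), since 4·(20p^3 + 12p) − (20(p+1)^3 + 12(p+1)) = 60p^3 - 60p^2 - 24p - 32, which is nonnegative for all p ≥ 5.
Combining, 3·4^(p + 1) ≥ 20(p+1)^3 + 12(p+1).
By the principle of mathematical induction, the result holds for all t ≥ 5.
Hence the smallest such M is 5.

M = 5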